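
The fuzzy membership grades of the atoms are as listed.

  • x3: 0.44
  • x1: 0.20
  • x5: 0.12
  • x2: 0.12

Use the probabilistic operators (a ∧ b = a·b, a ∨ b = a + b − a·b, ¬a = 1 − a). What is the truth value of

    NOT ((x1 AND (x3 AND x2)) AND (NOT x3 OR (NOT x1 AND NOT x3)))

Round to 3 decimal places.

0.992

x3 AND x2 = a·b on (0.4400, 0.1200) = 0.0528
x1 AND (x3 AND x2) = a·b on (0.2000, 0.0528) = 0.0106
NOT x3 = 1 − 0.4400 = 0.5600
NOT x1 = 1 − 0.2000 = 0.8000
NOT x3 = 1 − 0.4400 = 0.5600
NOT x1 AND NOT x3 = a·b on (0.8000, 0.5600) = 0.4480
NOT x3 OR (NOT x1 AND NOT x3) = a + b − a·b on (0.5600, 0.4480) = 0.7571
(x1 AND (x3 AND x2)) AND (NOT x3 OR (NOT x1 AND NOT x3)) = a·b on (0.0106, 0.7571) = 0.0080
NOT ((x1 AND (x3 AND x2)) AND (NOT x3 OR (NOT x1 AND NOT x3))) = 1 − 0.0080 = 0.9920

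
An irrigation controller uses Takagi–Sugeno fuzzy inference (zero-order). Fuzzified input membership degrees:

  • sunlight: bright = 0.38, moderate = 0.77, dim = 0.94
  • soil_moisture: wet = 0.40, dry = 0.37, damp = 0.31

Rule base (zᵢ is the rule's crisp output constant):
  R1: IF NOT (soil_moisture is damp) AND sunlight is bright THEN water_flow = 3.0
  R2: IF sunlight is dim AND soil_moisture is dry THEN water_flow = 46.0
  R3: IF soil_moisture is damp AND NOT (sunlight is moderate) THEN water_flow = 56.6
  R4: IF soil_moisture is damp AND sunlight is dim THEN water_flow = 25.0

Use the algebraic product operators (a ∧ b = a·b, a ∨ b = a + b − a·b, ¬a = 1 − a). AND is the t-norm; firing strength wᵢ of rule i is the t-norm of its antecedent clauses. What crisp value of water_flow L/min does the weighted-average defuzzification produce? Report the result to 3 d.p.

28.895

R1 (z=3.0): ¬damp=1−0.31=0.69, bright=0.38; AND[a·b] → w = 0.2622
R2 (z=46.0): dim=0.94, dry=0.37; AND[a·b] → w = 0.3478
R3 (z=56.6): damp=0.31, ¬moderate=1−0.77=0.23; AND[a·b] → w = 0.0713
R4 (z=25.0): damp=0.31, dim=0.94; AND[a·b] → w = 0.2914
Weighted average = (0.2622·3.0 + 0.3478·46.0 + 0.0713·56.6 + 0.2914·25.0) / (0.2622 + 0.3478 + 0.0713 + 0.2914)
  = 28.1060 / 0.9727 = 28.895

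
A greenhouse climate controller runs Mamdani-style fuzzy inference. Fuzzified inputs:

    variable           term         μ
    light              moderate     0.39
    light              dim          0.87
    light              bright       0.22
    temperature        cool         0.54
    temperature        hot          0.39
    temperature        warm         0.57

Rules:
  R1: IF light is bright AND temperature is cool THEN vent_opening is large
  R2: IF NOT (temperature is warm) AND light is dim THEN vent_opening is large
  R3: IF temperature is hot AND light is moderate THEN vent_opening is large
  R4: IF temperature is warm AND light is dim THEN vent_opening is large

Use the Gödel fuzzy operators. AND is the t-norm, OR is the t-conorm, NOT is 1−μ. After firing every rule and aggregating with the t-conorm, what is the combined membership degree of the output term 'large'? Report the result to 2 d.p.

0.57

R1: bright=0.22, cool=0.54; AND[min(a, b)] → w = 0.22
R2: ¬warm=1−0.57=0.43, dim=0.87; AND[min(a, b)] → w = 0.43
R3: hot=0.39, moderate=0.39; AND[min(a, b)] → w = 0.39
R4: warm=0.57, dim=0.87; AND[min(a, b)] → w = 0.57
Rules with consequent 'large': {R1, R2, R3, R4} → strengths 0.22, 0.43, 0.39, 0.57
Aggregate via t-conorm [max(a, b)]: 0.57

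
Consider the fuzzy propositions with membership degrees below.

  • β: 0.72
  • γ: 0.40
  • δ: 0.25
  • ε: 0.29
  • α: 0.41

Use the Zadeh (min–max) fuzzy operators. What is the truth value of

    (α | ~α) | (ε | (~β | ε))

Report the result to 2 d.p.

0.59

~α = 1 − 0.41 = 0.59
α | ~α = max(a, b) on (0.41, 0.59) = 0.59
~β = 1 − 0.72 = 0.28
~β | ε = max(a, b) on (0.28, 0.29) = 0.29
ε | (~β | ε) = max(a, b) on (0.29, 0.29) = 0.29
(α | ~α) | (ε | (~β | ε)) = max(a, b) on (0.59, 0.29) = 0.59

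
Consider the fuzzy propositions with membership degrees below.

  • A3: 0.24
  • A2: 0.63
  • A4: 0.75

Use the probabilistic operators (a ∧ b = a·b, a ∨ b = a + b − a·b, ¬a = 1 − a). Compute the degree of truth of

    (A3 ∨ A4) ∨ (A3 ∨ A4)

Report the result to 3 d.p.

A3 ∨ A4 = a + b − a·b on (0.2400, 0.7500) = 0.8100
A3 ∨ A4 = a + b − a·b on (0.2400, 0.7500) = 0.8100
(A3 ∨ A4) ∨ (A3 ∨ A4) = a + b − a·b on (0.8100, 0.8100) = 0.9639

0.964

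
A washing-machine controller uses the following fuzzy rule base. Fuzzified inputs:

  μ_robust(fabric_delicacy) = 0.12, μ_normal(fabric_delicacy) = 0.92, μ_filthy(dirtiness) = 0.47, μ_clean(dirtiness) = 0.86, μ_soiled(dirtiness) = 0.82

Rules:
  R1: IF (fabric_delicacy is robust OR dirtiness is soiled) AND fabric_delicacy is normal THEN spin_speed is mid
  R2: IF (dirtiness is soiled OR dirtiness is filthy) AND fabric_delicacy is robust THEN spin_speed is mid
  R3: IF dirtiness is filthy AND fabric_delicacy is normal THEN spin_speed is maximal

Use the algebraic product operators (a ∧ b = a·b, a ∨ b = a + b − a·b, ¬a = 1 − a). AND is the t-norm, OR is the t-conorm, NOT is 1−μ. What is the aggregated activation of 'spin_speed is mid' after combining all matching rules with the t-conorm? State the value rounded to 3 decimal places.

R1: (robust=0.12 OR soiled=0.82) = 0.8416; AND[a·b] with normal=0.92 → w = 0.7743
R2: (soiled=0.82 OR filthy=0.47) = 0.9046; AND[a·b] with robust=0.12 → w = 0.1086
R3: filthy=0.47, normal=0.92; AND[a·b] → w = 0.4324
Rules with consequent 'mid': {R1, R2} → strengths 0.7743, 0.1086
Aggregate via t-conorm [a + b − a·b]: 0.7988

0.799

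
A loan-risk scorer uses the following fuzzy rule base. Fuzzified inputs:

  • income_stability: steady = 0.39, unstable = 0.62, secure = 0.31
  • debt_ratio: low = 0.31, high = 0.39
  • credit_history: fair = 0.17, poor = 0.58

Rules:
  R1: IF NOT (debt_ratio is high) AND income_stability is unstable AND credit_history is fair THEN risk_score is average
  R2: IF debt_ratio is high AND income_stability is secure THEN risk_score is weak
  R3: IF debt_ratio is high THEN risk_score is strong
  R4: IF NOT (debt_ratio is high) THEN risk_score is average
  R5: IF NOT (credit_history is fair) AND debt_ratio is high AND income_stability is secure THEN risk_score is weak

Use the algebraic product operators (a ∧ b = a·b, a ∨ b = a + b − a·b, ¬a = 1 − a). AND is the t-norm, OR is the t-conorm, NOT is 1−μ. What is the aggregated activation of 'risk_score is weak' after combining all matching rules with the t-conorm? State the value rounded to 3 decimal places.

R1: ¬high=1−0.39=0.61, unstable=0.62, fair=0.17; AND[a·b] → w = 0.0643
R2: high=0.39, secure=0.31; AND[a·b] → w = 0.1209
R3: high=0.39 → w = 0.3900
R4: ¬high=1−0.39=0.61 → w = 0.6100
R5: ¬fair=1−0.17=0.83, high=0.39, secure=0.31; AND[a·b] → w = 0.1003
Rules with consequent 'weak': {R2, R5} → strengths 0.1209, 0.1003
Aggregate via t-conorm [a + b − a·b]: 0.2091

0.209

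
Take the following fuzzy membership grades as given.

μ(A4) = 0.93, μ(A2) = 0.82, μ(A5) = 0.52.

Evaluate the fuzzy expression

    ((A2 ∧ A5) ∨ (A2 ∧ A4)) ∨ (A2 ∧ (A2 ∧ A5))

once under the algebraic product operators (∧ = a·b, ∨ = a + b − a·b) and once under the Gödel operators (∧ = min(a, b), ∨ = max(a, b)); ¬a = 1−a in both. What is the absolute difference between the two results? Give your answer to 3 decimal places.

0.091

Under algebraic product:
  A2 ∧ A5 = a·b on (0.8200, 0.5200) = 0.4264
  A2 ∧ A4 = a·b on (0.8200, 0.9300) = 0.7626
  (A2 ∧ A5) ∨ (A2 ∧ A4) = a + b − a·b on (0.4264, 0.7626) = 0.8638
  A2 ∧ A5 = a·b on (0.8200, 0.5200) = 0.4264
  A2 ∧ (A2 ∧ A5) = a·b on (0.8200, 0.4264) = 0.3496
  ((A2 ∧ A5) ∨ (A2 ∧ A4)) ∨ (A2 ∧ (A2 ∧ A5)) = a + b − a·b on (0.8638, 0.3496) = 0.9114
  → value = 0.9114
Under Gödel:
  A2 ∧ A5 = min(a, b) on (0.82, 0.52) = 0.52
  A2 ∧ A4 = min(a, b) on (0.82, 0.93) = 0.82
  (A2 ∧ A5) ∨ (A2 ∧ A4) = max(a, b) on (0.52, 0.82) = 0.82
  A2 ∧ A5 = min(a, b) on (0.82, 0.52) = 0.52
  A2 ∧ (A2 ∧ A5) = min(a, b) on (0.82, 0.52) = 0.52
  ((A2 ∧ A5) ∨ (A2 ∧ A4)) ∨ (A2 ∧ (A2 ∧ A5)) = max(a, b) on (0.82, 0.52) = 0.82
  → value = 0.8200
|0.9114 − 0.8200| = 0.091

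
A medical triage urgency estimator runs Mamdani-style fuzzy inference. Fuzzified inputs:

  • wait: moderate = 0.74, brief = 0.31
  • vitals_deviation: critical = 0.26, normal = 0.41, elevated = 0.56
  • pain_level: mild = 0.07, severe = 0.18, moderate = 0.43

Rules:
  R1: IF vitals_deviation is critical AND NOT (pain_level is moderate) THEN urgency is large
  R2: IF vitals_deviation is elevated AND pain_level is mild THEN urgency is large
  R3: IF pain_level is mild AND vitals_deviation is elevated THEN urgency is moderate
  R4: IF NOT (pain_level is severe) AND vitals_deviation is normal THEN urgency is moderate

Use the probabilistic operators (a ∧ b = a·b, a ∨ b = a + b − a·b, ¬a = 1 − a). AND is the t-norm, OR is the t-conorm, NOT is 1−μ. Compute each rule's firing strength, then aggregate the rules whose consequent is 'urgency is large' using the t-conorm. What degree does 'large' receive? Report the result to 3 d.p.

R1: critical=0.26, ¬moderate=1−0.43=0.57; AND[a·b] → w = 0.1482
R2: elevated=0.56, mild=0.07; AND[a·b] → w = 0.0392
R3: mild=0.07, elevated=0.56; AND[a·b] → w = 0.0392
R4: ¬severe=1−0.18=0.82, normal=0.41; AND[a·b] → w = 0.3362
Rules with consequent 'large': {R1, R2} → strengths 0.1482, 0.0392
Aggregate via t-conorm [a + b − a·b]: 0.1816

0.182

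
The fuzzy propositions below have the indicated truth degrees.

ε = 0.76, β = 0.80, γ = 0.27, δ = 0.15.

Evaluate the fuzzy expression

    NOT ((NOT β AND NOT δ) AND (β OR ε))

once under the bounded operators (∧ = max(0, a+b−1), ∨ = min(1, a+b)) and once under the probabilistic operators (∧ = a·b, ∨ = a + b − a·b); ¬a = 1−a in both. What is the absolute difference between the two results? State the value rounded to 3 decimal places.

Under bounded:
  NOT β = 1 − 0.80 = 0.20
  NOT δ = 1 − 0.15 = 0.85
  NOT β AND NOT δ = max(0, a+b−1) on (0.20, 0.85) = 0.05
  β OR ε = min(1, a+b) on (0.80, 0.76) = 1.00
  (NOT β AND NOT δ) AND (β OR ε) = max(0, a+b−1) on (0.05, 1.00) = 0.05
  NOT ((NOT β AND NOT δ) AND (β OR ε)) = 1 − 0.05 = 0.95
  → value = 0.9500
Under probabilistic:
  NOT β = 1 − 0.8000 = 0.2000
  NOT δ = 1 − 0.1500 = 0.8500
  NOT β AND NOT δ = a·b on (0.2000, 0.8500) = 0.1700
  β OR ε = a + b − a·b on (0.8000, 0.7600) = 0.9520
  (NOT β AND NOT δ) AND (β OR ε) = a·b on (0.1700, 0.9520) = 0.1618
  NOT ((NOT β AND NOT δ) AND (β OR ε)) = 1 − 0.1618 = 0.8382
  → value = 0.8382
|0.9500 − 0.8382| = 0.112

0.112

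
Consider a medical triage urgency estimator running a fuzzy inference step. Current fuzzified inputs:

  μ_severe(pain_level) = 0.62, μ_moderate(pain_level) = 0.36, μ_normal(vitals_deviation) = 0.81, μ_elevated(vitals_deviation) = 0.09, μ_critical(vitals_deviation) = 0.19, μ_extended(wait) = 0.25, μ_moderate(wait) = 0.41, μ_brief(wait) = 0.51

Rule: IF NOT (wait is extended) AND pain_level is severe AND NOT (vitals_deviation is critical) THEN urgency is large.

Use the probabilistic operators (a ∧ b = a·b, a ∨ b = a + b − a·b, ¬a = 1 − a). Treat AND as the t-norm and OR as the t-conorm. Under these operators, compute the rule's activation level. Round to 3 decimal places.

0.377

firing strength: ¬extended=1−0.25=0.75, severe=0.62, ¬critical=1−0.19=0.81; AND[a·b] → w = 0.3766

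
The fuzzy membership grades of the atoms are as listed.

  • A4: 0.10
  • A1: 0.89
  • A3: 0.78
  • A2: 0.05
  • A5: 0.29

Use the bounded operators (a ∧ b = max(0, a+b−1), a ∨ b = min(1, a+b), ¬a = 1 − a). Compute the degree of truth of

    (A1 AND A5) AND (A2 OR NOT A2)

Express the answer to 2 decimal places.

A1 AND A5 = max(0, a+b−1) on (0.89, 0.29) = 0.18
NOT A2 = 1 − 0.05 = 0.95
A2 OR NOT A2 = min(1, a+b) on (0.05, 0.95) = 1.00
(A1 AND A5) AND (A2 OR NOT A2) = max(0, a+b−1) on (0.18, 1.00) = 0.18

0.18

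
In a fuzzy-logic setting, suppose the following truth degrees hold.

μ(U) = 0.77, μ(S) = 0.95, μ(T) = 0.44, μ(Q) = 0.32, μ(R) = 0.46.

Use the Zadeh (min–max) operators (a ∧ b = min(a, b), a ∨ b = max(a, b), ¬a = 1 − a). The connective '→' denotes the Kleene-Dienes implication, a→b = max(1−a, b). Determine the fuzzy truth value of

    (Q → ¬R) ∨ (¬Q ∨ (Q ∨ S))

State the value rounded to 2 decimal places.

0.95

¬R = 1 − 0.46 = 0.54
Q → ¬R  [Kleene-Dienes: max(1−a, b)] with a=0.32, b=0.54 → 0.68
¬Q = 1 − 0.32 = 0.68
Q ∨ S = max(a, b) on (0.32, 0.95) = 0.95
¬Q ∨ (Q ∨ S) = max(a, b) on (0.68, 0.95) = 0.95
(Q → ¬R) ∨ (¬Q ∨ (Q ∨ S)) = max(a, b) on (0.68, 0.95) = 0.95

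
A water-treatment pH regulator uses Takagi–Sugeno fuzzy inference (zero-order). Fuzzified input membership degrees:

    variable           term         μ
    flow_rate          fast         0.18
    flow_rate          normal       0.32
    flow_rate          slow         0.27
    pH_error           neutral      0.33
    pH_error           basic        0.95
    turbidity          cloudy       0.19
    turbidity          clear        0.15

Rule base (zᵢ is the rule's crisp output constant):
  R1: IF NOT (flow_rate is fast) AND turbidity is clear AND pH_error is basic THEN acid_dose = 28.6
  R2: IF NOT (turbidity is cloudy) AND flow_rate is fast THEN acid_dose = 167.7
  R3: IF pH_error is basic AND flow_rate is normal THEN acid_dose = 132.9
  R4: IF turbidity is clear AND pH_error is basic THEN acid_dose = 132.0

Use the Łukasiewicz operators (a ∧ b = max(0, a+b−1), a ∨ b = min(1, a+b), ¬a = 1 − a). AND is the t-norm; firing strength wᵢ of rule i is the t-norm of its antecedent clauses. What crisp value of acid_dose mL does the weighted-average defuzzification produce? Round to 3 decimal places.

R1 (z=28.6): ¬fast=1−0.18=0.82, clear=0.15, basic=0.95; AND[max(0, a+b−1)] → w = 0.00
R2 (z=167.7): ¬cloudy=1−0.19=0.81, fast=0.18; AND[max(0, a+b−1)] → w = 0.00
R3 (z=132.9): basic=0.95, normal=0.32; AND[max(0, a+b−1)] → w = 0.27
R4 (z=132.0): clear=0.15, basic=0.95; AND[max(0, a+b−1)] → w = 0.10
Weighted average = (0.00·28.6 + 0.00·167.7 + 0.27·132.9 + 0.10·132.0) / (0.00 + 0.00 + 0.27 + 0.10)
  = 49.0830 / 0.3700 = 132.657

132.657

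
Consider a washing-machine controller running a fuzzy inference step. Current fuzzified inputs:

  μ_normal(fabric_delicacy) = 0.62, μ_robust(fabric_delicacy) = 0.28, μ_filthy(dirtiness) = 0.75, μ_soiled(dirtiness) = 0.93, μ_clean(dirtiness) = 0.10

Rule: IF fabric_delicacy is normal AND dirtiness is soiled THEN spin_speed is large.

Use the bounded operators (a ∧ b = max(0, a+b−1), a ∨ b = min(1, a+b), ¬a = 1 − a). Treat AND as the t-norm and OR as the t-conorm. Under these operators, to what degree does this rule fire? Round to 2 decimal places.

0.55

firing strength: normal=0.62, soiled=0.93; AND[max(0, a+b−1)] → w = 0.55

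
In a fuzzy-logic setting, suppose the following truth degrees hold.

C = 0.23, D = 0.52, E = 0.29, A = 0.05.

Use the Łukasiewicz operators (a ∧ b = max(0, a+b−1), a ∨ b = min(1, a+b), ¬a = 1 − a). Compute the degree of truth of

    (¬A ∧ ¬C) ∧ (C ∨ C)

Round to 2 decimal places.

0.18

¬A = 1 − 0.05 = 0.95
¬C = 1 − 0.23 = 0.77
¬A ∧ ¬C = max(0, a+b−1) on (0.95, 0.77) = 0.72
C ∨ C = min(1, a+b) on (0.23, 0.23) = 0.46
(¬A ∧ ¬C) ∧ (C ∨ C) = max(0, a+b−1) on (0.72, 0.46) = 0.18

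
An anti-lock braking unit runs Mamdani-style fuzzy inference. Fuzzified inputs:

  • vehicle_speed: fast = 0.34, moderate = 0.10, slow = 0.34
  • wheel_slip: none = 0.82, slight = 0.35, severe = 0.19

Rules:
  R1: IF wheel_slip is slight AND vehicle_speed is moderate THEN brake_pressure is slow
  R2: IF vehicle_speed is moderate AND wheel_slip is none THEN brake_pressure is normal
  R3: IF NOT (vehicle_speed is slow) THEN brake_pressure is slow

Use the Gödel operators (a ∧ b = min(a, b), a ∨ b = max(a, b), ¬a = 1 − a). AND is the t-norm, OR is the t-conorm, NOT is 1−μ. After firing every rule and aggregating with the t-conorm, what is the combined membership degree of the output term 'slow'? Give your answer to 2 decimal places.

R1: slight=0.35, moderate=0.10; AND[min(a, b)] → w = 0.10
R2: moderate=0.10, none=0.82; AND[min(a, b)] → w = 0.10
R3: ¬slow=1−0.34=0.66 → w = 0.66
Rules with consequent 'slow': {R1, R3} → strengths 0.10, 0.66
Aggregate via t-conorm [max(a, b)]: 0.66

0.66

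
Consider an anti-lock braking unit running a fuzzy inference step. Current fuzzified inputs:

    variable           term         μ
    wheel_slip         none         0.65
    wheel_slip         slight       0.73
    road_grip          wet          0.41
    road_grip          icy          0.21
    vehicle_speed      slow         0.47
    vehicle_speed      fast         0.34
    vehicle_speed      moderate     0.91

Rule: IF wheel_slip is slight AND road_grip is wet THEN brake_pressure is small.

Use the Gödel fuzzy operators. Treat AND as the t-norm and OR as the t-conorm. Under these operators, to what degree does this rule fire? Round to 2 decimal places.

firing strength: slight=0.73, wet=0.41; AND[min(a, b)] → w = 0.41

0.41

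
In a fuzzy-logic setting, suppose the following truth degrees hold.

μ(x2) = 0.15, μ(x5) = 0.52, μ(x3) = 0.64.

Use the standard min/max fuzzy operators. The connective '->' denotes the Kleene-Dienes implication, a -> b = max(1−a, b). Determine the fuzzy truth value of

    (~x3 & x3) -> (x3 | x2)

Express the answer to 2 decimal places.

~x3 = 1 − 0.64 = 0.36
~x3 & x3 = min(a, b) on (0.36, 0.64) = 0.36
x3 | x2 = max(a, b) on (0.64, 0.15) = 0.64
(~x3 & x3) -> (x3 | x2)  [Kleene-Dienes: max(1−a, b)] with a=0.36, b=0.64 → 0.64

0.64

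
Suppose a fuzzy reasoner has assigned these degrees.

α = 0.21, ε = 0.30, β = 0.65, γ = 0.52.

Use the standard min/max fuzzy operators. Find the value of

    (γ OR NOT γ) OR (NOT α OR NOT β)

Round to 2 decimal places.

0.79

NOT γ = 1 − 0.52 = 0.48
γ OR NOT γ = max(a, b) on (0.52, 0.48) = 0.52
NOT α = 1 − 0.21 = 0.79
NOT β = 1 − 0.65 = 0.35
NOT α OR NOT β = max(a, b) on (0.79, 0.35) = 0.79
(γ OR NOT γ) OR (NOT α OR NOT β) = max(a, b) on (0.52, 0.79) = 0.79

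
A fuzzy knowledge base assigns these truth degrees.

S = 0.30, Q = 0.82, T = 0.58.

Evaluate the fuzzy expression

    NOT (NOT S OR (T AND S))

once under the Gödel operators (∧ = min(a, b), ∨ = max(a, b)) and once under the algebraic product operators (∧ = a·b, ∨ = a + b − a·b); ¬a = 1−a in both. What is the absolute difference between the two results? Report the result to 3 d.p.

0.052

Under Gödel:
  NOT S = 1 − 0.30 = 0.70
  T AND S = min(a, b) on (0.58, 0.30) = 0.30
  NOT S OR (T AND S) = max(a, b) on (0.70, 0.30) = 0.70
  NOT (NOT S OR (T AND S)) = 1 − 0.70 = 0.30
  → value = 0.3000
Under algebraic product:
  NOT S = 1 − 0.3000 = 0.7000
  T AND S = a·b on (0.5800, 0.3000) = 0.1740
  NOT S OR (T AND S) = a + b − a·b on (0.7000, 0.1740) = 0.7522
  NOT (NOT S OR (T AND S)) = 1 − 0.7522 = 0.2478
  → value = 0.2478
|0.3000 − 0.2478| = 0.052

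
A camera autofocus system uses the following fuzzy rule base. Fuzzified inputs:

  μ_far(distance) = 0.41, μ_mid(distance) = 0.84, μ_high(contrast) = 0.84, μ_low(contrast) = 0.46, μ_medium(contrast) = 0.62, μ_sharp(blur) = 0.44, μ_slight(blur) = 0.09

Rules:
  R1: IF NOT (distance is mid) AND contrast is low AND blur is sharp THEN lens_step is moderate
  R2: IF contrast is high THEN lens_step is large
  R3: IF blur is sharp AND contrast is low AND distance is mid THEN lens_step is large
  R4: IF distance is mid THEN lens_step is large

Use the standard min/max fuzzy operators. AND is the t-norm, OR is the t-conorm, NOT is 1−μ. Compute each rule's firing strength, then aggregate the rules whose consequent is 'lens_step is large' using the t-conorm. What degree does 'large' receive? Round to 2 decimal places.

0.84

R1: ¬mid=1−0.84=0.16, low=0.46, sharp=0.44; AND[min(a, b)] → w = 0.16
R2: high=0.84 → w = 0.84
R3: sharp=0.44, low=0.46, mid=0.84; AND[min(a, b)] → w = 0.44
R4: mid=0.84 → w = 0.84
Rules with consequent 'large': {R2, R3, R4} → strengths 0.84, 0.44, 0.84
Aggregate via t-conorm [max(a, b)]: 0.84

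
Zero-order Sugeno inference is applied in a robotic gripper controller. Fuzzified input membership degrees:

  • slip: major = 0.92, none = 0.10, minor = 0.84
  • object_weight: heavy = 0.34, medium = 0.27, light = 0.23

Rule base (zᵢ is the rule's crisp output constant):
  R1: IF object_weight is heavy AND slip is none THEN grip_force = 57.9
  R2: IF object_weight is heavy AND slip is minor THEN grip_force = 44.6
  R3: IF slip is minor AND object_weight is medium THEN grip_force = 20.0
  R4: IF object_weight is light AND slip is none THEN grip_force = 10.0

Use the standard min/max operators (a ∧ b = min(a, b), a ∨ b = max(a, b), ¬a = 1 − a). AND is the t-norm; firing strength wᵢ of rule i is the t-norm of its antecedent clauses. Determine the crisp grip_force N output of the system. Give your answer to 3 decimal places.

33.770

R1 (z=57.9): heavy=0.34, none=0.10; AND[min(a, b)] → w = 0.10
R2 (z=44.6): heavy=0.34, minor=0.84; AND[min(a, b)] → w = 0.34
R3 (z=20.0): minor=0.84, medium=0.27; AND[min(a, b)] → w = 0.27
R4 (z=10.0): light=0.23, none=0.10; AND[min(a, b)] → w = 0.10
Weighted average = (0.10·57.9 + 0.34·44.6 + 0.27·20.0 + 0.10·10.0) / (0.10 + 0.34 + 0.27 + 0.10)
  = 27.3540 / 0.8100 = 33.770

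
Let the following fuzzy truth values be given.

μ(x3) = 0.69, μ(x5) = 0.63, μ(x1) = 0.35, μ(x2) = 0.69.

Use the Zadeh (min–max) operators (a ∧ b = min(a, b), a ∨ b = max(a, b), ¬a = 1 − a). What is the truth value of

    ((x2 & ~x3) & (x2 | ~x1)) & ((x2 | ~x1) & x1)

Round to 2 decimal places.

0.31

~x3 = 1 − 0.69 = 0.31
x2 & ~x3 = min(a, b) on (0.69, 0.31) = 0.31
~x1 = 1 − 0.35 = 0.65
x2 | ~x1 = max(a, b) on (0.69, 0.65) = 0.69
(x2 & ~x3) & (x2 | ~x1) = min(a, b) on (0.31, 0.69) = 0.31
~x1 = 1 − 0.35 = 0.65
x2 | ~x1 = max(a, b) on (0.69, 0.65) = 0.69
(x2 | ~x1) & x1 = min(a, b) on (0.69, 0.35) = 0.35
((x2 & ~x3) & (x2 | ~x1)) & ((x2 | ~x1) & x1) = min(a, b) on (0.31, 0.35) = 0.31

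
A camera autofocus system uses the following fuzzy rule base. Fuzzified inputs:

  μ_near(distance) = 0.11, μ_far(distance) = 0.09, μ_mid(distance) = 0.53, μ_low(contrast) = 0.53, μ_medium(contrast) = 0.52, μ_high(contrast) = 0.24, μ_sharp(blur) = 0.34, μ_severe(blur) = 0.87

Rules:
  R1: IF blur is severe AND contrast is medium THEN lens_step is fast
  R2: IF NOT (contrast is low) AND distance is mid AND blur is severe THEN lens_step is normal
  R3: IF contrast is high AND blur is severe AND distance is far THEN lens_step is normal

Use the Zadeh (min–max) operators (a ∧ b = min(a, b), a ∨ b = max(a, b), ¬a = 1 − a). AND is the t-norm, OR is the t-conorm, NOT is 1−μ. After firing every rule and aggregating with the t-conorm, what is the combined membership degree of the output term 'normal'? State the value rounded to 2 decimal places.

0.47

R1: severe=0.87, medium=0.52; AND[min(a, b)] → w = 0.52
R2: ¬low=1−0.53=0.47, mid=0.53, severe=0.87; AND[min(a, b)] → w = 0.47
R3: high=0.24, severe=0.87, far=0.09; AND[min(a, b)] → w = 0.09
Rules with consequent 'normal': {R2, R3} → strengths 0.47, 0.09
Aggregate via t-conorm [max(a, b)]: 0.47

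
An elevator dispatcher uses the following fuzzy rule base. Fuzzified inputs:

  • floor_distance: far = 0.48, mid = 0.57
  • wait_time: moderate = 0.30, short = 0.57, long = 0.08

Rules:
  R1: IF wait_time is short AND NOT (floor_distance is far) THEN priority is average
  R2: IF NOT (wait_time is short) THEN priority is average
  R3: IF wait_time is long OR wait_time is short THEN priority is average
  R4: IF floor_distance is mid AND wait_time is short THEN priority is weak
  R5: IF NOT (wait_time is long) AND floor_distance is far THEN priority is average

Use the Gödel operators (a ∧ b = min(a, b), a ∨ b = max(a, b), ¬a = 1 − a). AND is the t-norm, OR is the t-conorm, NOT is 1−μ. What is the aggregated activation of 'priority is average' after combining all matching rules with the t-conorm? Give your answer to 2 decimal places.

R1: short=0.57, ¬far=1−0.48=0.52; AND[min(a, b)] → w = 0.52
R2: ¬short=1−0.57=0.43 → w = 0.43
R3: long=0.08, short=0.57; OR[max(a, b)] → w = 0.57
R4: mid=0.57, short=0.57; AND[min(a, b)] → w = 0.57
R5: ¬long=1−0.08=0.92, far=0.48; AND[min(a, b)] → w = 0.48
Rules with consequent 'average': {R1, R2, R3, R5} → strengths 0.52, 0.43, 0.57, 0.48
Aggregate via t-conorm [max(a, b)]: 0.57

0.57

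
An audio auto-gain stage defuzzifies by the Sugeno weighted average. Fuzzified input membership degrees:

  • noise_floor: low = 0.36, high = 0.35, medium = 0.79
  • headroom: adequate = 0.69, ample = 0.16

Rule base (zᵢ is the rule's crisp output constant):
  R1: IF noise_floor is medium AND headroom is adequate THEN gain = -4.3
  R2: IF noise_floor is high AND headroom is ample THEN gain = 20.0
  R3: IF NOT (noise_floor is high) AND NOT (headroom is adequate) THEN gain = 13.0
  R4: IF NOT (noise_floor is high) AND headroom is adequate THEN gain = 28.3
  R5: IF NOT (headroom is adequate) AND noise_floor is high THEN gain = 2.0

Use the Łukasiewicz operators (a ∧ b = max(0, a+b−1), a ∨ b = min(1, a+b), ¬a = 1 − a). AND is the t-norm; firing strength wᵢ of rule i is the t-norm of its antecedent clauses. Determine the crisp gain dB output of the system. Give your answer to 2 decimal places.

9.22

R1 (z=-4.3): medium=0.79, adequate=0.69; AND[max(0, a+b−1)] → w = 0.48
R2 (z=20.0): high=0.35, ample=0.16; AND[max(0, a+b−1)] → w = 0.00
R3 (z=13.0): ¬high=1−0.35=0.65, ¬adequate=1−0.69=0.31; AND[max(0, a+b−1)] → w = 0.00
R4 (z=28.3): ¬high=1−0.35=0.65, adequate=0.69; AND[max(0, a+b−1)] → w = 0.34
R5 (z=2.0): ¬adequate=1−0.69=0.31, high=0.35; AND[max(0, a+b−1)] → w = 0.00
Weighted average = (0.48·-4.3 + 0.00·20.0 + 0.00·13.0 + 0.34·28.3 + 0.00·2.0) / (0.48 + 0.00 + 0.00 + 0.34 + 0.00)
  = 7.5580 / 0.8200 = 9.22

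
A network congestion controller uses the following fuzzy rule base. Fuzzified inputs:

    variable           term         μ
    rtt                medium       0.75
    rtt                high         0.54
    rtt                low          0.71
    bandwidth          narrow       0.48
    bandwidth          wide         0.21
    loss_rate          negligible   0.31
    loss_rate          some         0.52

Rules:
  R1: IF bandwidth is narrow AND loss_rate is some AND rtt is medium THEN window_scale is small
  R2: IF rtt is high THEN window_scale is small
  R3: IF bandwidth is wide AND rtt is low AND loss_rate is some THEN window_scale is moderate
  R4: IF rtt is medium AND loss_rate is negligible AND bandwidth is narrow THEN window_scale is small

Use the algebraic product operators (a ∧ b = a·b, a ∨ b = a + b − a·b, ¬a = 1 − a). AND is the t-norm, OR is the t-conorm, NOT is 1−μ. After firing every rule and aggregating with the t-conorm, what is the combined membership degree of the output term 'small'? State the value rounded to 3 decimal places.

0.668

R1: narrow=0.48, some=0.52, medium=0.75; AND[a·b] → w = 0.1872
R2: high=0.54 → w = 0.5400
R3: wide=0.21, low=0.71, some=0.52; AND[a·b] → w = 0.0775
R4: medium=0.75, negligible=0.31, narrow=0.48; AND[a·b] → w = 0.1116
Rules with consequent 'small': {R1, R2, R4} → strengths 0.1872, 0.5400, 0.1116
Aggregate via t-conorm [a + b − a·b]: 0.6678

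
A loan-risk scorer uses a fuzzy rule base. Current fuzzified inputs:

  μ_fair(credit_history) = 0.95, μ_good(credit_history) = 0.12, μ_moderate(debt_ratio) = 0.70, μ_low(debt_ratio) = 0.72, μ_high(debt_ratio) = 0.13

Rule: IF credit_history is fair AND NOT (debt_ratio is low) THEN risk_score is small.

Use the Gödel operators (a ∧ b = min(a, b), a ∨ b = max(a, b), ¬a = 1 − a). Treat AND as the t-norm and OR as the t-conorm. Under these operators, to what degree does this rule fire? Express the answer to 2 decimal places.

0.28

firing strength: fair=0.95, ¬low=1−0.72=0.28; AND[min(a, b)] → w = 0.28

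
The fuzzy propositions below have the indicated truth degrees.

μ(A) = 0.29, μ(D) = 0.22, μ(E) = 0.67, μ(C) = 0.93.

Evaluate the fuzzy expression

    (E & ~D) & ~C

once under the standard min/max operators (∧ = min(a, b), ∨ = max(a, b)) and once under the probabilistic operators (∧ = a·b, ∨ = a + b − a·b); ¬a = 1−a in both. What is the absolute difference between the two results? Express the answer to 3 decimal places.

Under standard min/max:
  ~D = 1 − 0.22 = 0.78
  E & ~D = min(a, b) on (0.67, 0.78) = 0.67
  ~C = 1 − 0.93 = 0.07
  (E & ~D) & ~C = min(a, b) on (0.67, 0.07) = 0.07
  → value = 0.0700
Under probabilistic:
  ~D = 1 − 0.2200 = 0.7800
  E & ~D = a·b on (0.6700, 0.7800) = 0.5226
  ~C = 1 − 0.9300 = 0.0700
  (E & ~D) & ~C = a·b on (0.5226, 0.0700) = 0.0366
  → value = 0.0366
|0.0700 − 0.0366| = 0.033

0.033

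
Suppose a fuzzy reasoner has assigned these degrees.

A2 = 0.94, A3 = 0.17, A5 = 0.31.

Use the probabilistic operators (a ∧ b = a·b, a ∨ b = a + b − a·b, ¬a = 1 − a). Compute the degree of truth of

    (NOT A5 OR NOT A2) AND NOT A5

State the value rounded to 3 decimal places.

NOT A5 = 1 − 0.3100 = 0.6900
NOT A2 = 1 − 0.9400 = 0.0600
NOT A5 OR NOT A2 = a + b − a·b on (0.6900, 0.0600) = 0.7086
NOT A5 = 1 − 0.3100 = 0.6900
(NOT A5 OR NOT A2) AND NOT A5 = a·b on (0.7086, 0.6900) = 0.4889

0.489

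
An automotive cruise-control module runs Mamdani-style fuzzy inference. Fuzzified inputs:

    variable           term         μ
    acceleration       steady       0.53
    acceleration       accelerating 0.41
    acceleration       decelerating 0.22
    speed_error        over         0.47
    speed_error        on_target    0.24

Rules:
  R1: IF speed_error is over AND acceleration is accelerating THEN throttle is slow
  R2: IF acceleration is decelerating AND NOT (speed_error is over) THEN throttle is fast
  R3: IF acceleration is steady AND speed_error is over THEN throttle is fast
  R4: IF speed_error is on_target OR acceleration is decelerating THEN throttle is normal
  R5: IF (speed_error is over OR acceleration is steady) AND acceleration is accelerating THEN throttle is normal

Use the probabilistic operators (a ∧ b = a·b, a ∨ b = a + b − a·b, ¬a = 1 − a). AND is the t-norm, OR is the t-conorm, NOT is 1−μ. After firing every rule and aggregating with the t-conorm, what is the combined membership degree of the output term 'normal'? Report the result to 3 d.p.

0.590

R1: over=0.47, accelerating=0.41; AND[a·b] → w = 0.1927
R2: decelerating=0.22, ¬over=1−0.47=0.53; AND[a·b] → w = 0.1166
R3: steady=0.53, over=0.47; AND[a·b] → w = 0.2491
R4: on_target=0.24, decelerating=0.22; OR[a + b − a·b] → w = 0.4072
R5: (over=0.47 OR steady=0.53) = 0.7509; AND[a·b] with accelerating=0.41 → w = 0.3079
Rules with consequent 'normal': {R4, R5} → strengths 0.4072, 0.3079
Aggregate via t-conorm [a + b − a·b]: 0.5897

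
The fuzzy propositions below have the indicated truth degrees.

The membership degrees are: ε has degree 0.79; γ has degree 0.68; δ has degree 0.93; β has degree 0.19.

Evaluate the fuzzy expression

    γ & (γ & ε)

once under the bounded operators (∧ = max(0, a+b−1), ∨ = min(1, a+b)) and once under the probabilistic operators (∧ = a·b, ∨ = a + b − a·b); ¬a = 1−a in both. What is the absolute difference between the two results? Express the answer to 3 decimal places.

Under bounded:
  γ & ε = max(0, a+b−1) on (0.68, 0.79) = 0.47
  γ & (γ & ε) = max(0, a+b−1) on (0.68, 0.47) = 0.15
  → value = 0.1500
Under probabilistic:
  γ & ε = a·b on (0.6800, 0.7900) = 0.5372
  γ & (γ & ε) = a·b on (0.6800, 0.5372) = 0.3653
  → value = 0.3653
|0.1500 − 0.3653| = 0.215

0.215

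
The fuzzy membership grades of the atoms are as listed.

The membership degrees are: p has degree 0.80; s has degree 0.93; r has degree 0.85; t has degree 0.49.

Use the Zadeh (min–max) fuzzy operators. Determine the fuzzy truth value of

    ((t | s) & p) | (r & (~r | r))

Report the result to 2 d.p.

0.85

t | s = max(a, b) on (0.49, 0.93) = 0.93
(t | s) & p = min(a, b) on (0.93, 0.80) = 0.80
~r = 1 − 0.85 = 0.15
~r | r = max(a, b) on (0.15, 0.85) = 0.85
r & (~r | r) = min(a, b) on (0.85, 0.85) = 0.85
((t | s) & p) | (r & (~r | r)) = max(a, b) on (0.80, 0.85) = 0.85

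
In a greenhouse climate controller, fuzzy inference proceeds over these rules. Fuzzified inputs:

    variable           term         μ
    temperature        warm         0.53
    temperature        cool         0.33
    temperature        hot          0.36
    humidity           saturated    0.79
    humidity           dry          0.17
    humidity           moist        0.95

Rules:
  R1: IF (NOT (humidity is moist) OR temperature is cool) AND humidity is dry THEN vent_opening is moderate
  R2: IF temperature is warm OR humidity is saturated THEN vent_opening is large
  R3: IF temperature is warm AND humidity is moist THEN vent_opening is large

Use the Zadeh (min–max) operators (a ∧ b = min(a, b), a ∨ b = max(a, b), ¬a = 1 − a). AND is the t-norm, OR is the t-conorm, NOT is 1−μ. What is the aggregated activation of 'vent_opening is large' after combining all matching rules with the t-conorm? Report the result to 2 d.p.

0.79

R1: (¬moist=1−0.95=0.05 OR cool=0.33) = 0.33; AND[min(a, b)] with dry=0.17 → w = 0.17
R2: warm=0.53, saturated=0.79; OR[max(a, b)] → w = 0.79
R3: warm=0.53, moist=0.95; AND[min(a, b)] → w = 0.53
Rules with consequent 'large': {R2, R3} → strengths 0.79, 0.53
Aggregate via t-conorm [max(a, b)]: 0.79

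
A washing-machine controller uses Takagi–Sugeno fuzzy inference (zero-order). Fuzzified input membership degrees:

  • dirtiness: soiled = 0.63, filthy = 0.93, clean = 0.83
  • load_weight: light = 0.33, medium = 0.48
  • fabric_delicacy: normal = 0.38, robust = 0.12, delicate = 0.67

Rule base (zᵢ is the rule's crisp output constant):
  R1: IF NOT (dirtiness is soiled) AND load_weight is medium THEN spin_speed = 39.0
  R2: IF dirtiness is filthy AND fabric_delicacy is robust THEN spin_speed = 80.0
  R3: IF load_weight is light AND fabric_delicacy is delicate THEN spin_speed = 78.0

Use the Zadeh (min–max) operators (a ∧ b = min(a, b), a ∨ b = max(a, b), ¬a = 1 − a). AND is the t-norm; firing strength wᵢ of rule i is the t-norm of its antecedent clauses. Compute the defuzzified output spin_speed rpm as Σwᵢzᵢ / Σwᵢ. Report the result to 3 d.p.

R1 (z=39.0): ¬soiled=1−0.63=0.37, medium=0.48; AND[min(a, b)] → w = 0.37
R2 (z=80.0): filthy=0.93, robust=0.12; AND[min(a, b)] → w = 0.12
R3 (z=78.0): light=0.33, delicate=0.67; AND[min(a, b)] → w = 0.33
Weighted average = (0.37·39.0 + 0.12·80.0 + 0.33·78.0) / (0.37 + 0.12 + 0.33)
  = 49.7700 / 0.8200 = 60.695

60.695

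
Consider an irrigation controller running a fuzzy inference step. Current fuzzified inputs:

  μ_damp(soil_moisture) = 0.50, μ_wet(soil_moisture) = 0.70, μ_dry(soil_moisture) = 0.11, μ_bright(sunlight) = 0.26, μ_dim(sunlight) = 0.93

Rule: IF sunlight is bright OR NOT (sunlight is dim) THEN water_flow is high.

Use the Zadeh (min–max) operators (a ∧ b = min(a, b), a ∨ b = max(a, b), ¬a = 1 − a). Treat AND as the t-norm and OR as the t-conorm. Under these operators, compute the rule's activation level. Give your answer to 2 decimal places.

0.26

firing strength: bright=0.26, ¬dim=1−0.93=0.07; OR[max(a, b)] → w = 0.26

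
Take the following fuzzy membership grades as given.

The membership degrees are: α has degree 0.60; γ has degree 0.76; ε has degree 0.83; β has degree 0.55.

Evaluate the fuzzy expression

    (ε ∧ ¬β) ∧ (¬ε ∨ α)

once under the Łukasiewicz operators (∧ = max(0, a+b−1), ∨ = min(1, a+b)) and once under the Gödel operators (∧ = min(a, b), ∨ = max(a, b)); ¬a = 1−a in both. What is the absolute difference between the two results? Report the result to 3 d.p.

0.400

Under Łukasiewicz:
  ¬β = 1 − 0.55 = 0.45
  ε ∧ ¬β = max(0, a+b−1) on (0.83, 0.45) = 0.28
  ¬ε = 1 − 0.83 = 0.17
  ¬ε ∨ α = min(1, a+b) on (0.17, 0.60) = 0.77
  (ε ∧ ¬β) ∧ (¬ε ∨ α) = max(0, a+b−1) on (0.28, 0.77) = 0.05
  → value = 0.0500
Under Gödel:
  ¬β = 1 − 0.55 = 0.45
  ε ∧ ¬β = min(a, b) on (0.83, 0.45) = 0.45
  ¬ε = 1 − 0.83 = 0.17
  ¬ε ∨ α = max(a, b) on (0.17, 0.60) = 0.60
  (ε ∧ ¬β) ∧ (¬ε ∨ α) = min(a, b) on (0.45, 0.60) = 0.45
  → value = 0.4500
|0.0500 − 0.4500| = 0.400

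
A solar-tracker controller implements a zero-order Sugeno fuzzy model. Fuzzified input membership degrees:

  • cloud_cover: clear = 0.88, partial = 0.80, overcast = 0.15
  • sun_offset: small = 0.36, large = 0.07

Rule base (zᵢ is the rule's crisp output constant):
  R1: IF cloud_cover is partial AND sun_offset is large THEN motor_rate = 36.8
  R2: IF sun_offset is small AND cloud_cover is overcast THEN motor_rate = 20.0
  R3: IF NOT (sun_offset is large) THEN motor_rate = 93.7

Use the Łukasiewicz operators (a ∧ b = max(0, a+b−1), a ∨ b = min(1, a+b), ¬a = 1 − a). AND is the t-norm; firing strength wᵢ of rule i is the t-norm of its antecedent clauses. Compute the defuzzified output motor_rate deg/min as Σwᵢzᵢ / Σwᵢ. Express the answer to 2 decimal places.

R1 (z=36.8): partial=0.80, large=0.07; AND[max(0, a+b−1)] → w = 0.00
R2 (z=20.0): small=0.36, overcast=0.15; AND[max(0, a+b−1)] → w = 0.00
R3 (z=93.7): ¬large=1−0.07=0.93 → w = 0.93
Weighted average = (0.00·36.8 + 0.00·20.0 + 0.93·93.7) / (0.00 + 0.00 + 0.93)
  = 87.1410 / 0.9300 = 93.70

93.70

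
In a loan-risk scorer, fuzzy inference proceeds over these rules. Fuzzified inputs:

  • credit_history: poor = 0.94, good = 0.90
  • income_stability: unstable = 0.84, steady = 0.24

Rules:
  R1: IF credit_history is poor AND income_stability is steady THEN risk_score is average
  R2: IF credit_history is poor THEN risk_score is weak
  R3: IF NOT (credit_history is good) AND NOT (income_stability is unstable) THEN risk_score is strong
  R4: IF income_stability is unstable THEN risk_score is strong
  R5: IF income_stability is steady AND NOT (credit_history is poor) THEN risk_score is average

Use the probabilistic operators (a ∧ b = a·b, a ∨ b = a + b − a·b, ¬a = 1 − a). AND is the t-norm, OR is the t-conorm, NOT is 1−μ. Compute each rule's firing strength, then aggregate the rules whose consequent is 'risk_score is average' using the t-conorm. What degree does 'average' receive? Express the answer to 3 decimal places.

0.237

R1: poor=0.94, steady=0.24; AND[a·b] → w = 0.2256
R2: poor=0.94 → w = 0.9400
R3: ¬good=1−0.90=0.10, ¬unstable=1−0.84=0.16; AND[a·b] → w = 0.0160
R4: unstable=0.84 → w = 0.8400
R5: steady=0.24, ¬poor=1−0.94=0.06; AND[a·b] → w = 0.0144
Rules with consequent 'average': {R1, R5} → strengths 0.2256, 0.0144
Aggregate via t-conorm [a + b − a·b]: 0.2368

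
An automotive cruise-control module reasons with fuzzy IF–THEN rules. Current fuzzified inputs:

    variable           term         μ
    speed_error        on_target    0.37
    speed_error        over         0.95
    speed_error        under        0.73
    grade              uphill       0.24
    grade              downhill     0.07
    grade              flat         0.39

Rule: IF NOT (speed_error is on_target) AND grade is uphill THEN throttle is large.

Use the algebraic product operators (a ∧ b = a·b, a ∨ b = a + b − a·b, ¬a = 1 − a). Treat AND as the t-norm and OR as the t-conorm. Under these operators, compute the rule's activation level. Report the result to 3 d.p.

0.151

firing strength: ¬on_target=1−0.37=0.63, uphill=0.24; AND[a·b] → w = 0.1512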